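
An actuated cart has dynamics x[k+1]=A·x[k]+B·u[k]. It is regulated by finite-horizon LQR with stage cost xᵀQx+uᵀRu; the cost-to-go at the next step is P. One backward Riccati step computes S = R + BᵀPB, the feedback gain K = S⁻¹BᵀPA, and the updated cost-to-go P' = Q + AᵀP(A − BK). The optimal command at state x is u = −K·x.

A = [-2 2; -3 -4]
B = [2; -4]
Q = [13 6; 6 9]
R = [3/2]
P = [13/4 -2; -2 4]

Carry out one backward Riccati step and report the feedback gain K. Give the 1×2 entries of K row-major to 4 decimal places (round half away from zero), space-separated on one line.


BᵀP = [14.5000 -20.0000]
S = R + BᵀPB = [3/2] + [109.0000] = [110.5000]
BᵀPA = [31.0000 109.0000]
K = S⁻¹·BᵀPA = [0.2805 0.9864]
A−BK = [-2.5611 0.0271; -1.8778 -0.0543]
AᵀP(A−BK) = [16.3032 0.4208; 0.4208 1.4796]
P' = Q + AᵀP(A−BK) = [29.3032 6.4208; 6.4208 10.4796]
tr(P') = 39.7828

0.2805 0.9864


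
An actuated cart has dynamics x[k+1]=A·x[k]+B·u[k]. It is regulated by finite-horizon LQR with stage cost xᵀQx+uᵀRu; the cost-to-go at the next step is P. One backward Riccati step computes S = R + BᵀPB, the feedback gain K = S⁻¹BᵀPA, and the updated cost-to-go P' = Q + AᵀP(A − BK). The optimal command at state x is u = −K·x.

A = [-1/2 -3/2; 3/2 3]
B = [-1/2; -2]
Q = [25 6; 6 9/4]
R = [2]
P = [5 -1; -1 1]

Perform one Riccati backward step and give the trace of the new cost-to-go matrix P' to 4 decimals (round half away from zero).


58.0595

BᵀP = [-0.5000 -1.5000]
S = R + BᵀPB = [2] + [3.2500] = [5.2500]
BᵀPA = [-2.0000 -3.7500]
K = S⁻¹·BᵀPA = [-0.3810 -0.7143]
A−BK = [-0.6905 -1.8571; 0.7381 1.5714]
AᵀP(A−BK) = [4.2381 10.5714; 10.5714 26.5714]
P' = Q + AᵀP(A−BK) = [29.2381 16.5714; 16.5714 28.8214]
tr(P') = 58.0595


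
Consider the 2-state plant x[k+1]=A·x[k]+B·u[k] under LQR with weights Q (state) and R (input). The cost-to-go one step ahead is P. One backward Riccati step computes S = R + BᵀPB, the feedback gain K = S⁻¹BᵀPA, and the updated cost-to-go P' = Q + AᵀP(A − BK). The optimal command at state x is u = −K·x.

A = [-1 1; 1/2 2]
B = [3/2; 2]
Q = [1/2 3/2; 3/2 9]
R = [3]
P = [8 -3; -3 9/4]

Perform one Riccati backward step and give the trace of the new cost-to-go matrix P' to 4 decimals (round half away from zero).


20.0625

BᵀP = [6.0000 0.0000]
S = R + BᵀPB = [3] + [9.0000] = [12.0000]
BᵀPA = [-6.0000 6.0000]
K = S⁻¹·BᵀPA = [-0.5000 0.5000]
A−BK = [-0.2500 0.2500; 1.5000 1.0000]
AᵀP(A−BK) = [8.5625 1.7500; 1.7500 2.0000]
P' = Q + AᵀP(A−BK) = [9.0625 3.2500; 3.2500 11.0000]
tr(P') = 20.0625


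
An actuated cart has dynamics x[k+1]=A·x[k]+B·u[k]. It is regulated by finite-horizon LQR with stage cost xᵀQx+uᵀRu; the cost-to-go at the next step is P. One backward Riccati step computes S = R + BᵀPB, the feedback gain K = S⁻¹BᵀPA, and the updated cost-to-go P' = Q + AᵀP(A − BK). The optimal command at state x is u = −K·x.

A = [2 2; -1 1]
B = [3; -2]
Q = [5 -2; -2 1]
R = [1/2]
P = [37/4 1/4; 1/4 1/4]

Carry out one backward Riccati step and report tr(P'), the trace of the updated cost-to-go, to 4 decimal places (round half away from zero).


BᵀP = [27.2500 0.2500]
S = R + BᵀPB = [1/2] + [81.2500] = [81.7500]
BᵀPA = [54.2500 54.7500]
K = S⁻¹·BᵀPA = [0.6636 0.6697]
A−BK = [0.0092 -0.0092; 0.3272 2.3394]
AᵀP(A−BK) = [0.2492 0.4174; 0.4174 1.5826]
P' = Q + AᵀP(A−BK) = [5.2492 -1.5826; -1.5826 2.5826]
tr(P') = 7.8318

7.8318


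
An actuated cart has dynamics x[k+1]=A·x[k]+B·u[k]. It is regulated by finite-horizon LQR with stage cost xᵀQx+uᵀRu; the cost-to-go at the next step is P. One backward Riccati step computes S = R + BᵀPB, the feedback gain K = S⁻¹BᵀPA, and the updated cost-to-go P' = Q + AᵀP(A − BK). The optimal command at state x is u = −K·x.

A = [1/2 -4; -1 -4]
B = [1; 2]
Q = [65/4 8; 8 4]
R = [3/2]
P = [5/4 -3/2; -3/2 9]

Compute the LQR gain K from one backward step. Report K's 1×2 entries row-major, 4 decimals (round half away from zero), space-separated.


BᵀP = [-1.7500 16.5000]
S = R + BᵀPB = [3/2] + [31.2500] = [32.7500]
BᵀPA = [-17.3750 -59.0000]
K = S⁻¹·BᵀPA = [-0.5305 -1.8015]
A−BK = [1.0305 -2.1985; 0.0611 -0.3969]
AᵀP(A−BK) = [1.5945 -0.8015; -0.8015 9.7099]
P' = Q + AᵀP(A−BK) = [17.8445 7.1985; 7.1985 13.7099]
tr(P') = 31.5544

-0.5305 -1.8015


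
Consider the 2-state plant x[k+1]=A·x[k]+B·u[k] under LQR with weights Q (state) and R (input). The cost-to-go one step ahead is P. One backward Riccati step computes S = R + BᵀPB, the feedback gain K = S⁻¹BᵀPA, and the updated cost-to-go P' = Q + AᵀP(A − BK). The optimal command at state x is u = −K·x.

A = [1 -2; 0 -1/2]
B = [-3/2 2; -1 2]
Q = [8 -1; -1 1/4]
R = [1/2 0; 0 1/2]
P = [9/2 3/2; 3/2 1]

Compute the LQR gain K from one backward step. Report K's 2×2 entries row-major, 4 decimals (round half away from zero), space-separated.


BᵀP = [-8.2500 -3.2500; 12.0000 5.0000]
S = R + BᵀPB = [1/2 0; 0 1/2] + [15.6250 -23.0000; -23.0000 34.0000] = [16.1250 -23.0000; -23.0000 34.5000]
BᵀPA = [-8.2500 18.1250; 12.0000 -26.5000]
K = S⁻¹·BᵀPA = [-0.3158 0.5789; 0.1373 -0.3822]
A−BK = [0.2517 -0.3673; -0.5904 0.8432]
AᵀP(A−BK) = [0.2471 -0.3879; -0.3879 0.6296]
P' = Q + AᵀP(A−BK) = [8.2471 -1.3879; -1.3879 0.8796]
tr(P') = 9.1267

-0.3158 0.5789 0.1373 -0.3822


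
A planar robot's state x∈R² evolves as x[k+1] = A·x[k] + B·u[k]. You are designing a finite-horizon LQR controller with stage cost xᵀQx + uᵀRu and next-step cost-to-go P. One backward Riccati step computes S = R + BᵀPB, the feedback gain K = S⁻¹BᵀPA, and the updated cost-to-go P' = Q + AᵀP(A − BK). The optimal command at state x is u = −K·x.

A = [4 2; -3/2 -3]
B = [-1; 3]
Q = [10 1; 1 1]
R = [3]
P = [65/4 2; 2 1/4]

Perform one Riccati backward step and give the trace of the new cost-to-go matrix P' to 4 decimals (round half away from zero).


BᵀP = [-10.2500 -1.2500]
S = R + BᵀPB = [3] + [6.5000] = [9.5000]
BᵀPA = [-39.1250 -16.7500]
K = S⁻¹·BᵀPA = [-4.1184 -1.7632]
A−BK = [-0.1184 0.2368; 10.8553 2.2895]
AᵀP(A−BK) = [75.4293 32.1414; 32.1414 13.7171]
P' = Q + AᵀP(A−BK) = [85.4293 33.1414; 33.1414 14.7171]
tr(P') = 100.1464

100.1464


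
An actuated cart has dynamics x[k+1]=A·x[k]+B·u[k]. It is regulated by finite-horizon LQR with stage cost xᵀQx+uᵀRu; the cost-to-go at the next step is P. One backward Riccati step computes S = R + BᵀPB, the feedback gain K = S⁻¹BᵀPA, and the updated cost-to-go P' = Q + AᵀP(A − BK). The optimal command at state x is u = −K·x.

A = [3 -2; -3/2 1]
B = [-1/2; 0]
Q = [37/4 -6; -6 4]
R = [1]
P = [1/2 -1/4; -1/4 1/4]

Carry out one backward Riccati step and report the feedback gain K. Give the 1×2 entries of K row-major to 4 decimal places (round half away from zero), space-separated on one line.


-0.8333 0.5556

BᵀP = [-0.2500 0.1250]
S = R + BᵀPB = [1] + [0.1250] = [1.1250]
BᵀPA = [-0.9375 0.6250]
K = S⁻¹·BᵀPA = [-0.8333 0.5556]
A−BK = [2.5833 -1.7222; -1.5000 1.0000]
AᵀP(A−BK) = [6.5313 -4.3542; -4.3542 2.9028]
P' = Q + AᵀP(A−BK) = [15.7813 -10.3542; -10.3542 6.9028]
tr(P') = 22.6840


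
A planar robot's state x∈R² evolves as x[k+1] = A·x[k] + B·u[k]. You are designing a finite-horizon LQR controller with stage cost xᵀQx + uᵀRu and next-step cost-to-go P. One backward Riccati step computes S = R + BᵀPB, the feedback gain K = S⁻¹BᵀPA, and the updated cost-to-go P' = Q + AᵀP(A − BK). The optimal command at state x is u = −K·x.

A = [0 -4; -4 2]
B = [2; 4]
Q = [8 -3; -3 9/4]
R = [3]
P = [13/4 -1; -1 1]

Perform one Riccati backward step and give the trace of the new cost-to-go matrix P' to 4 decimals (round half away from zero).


BᵀP = [2.5000 2.0000]
S = R + BᵀPB = [3] + [13.0000] = [16.0000]
BᵀPA = [-8.0000 -6.0000]
K = S⁻¹·BᵀPA = [-0.5000 -0.3750]
A−BK = [1.0000 -3.2500; -2.0000 3.5000]
AᵀP(A−BK) = [12.0000 -27.0000; -27.0000 69.7500]
P' = Q + AᵀP(A−BK) = [20.0000 -30.0000; -30.0000 72.0000]
tr(P') = 92.0000

92.0000


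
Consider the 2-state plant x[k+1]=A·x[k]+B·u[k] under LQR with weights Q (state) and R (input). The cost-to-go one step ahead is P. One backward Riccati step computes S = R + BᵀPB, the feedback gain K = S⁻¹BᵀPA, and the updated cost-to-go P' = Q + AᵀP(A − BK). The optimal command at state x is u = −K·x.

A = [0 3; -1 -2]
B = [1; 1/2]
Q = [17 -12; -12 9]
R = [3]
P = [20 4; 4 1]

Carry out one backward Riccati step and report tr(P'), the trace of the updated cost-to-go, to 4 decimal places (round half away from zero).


BᵀP = [22.0000 4.5000]
S = R + BᵀPB = [3] + [24.2500] = [27.2500]
BᵀPA = [-4.5000 57.0000]
K = S⁻¹·BᵀPA = [-0.1651 2.0917]
A−BK = [0.1651 0.9083; -0.9174 -3.0459]
AᵀP(A−BK) = [0.2569 -0.5872; -0.5872 16.7706]
P' = Q + AᵀP(A−BK) = [17.2569 -12.5872; -12.5872 25.7706]
tr(P') = 43.0275

43.0275


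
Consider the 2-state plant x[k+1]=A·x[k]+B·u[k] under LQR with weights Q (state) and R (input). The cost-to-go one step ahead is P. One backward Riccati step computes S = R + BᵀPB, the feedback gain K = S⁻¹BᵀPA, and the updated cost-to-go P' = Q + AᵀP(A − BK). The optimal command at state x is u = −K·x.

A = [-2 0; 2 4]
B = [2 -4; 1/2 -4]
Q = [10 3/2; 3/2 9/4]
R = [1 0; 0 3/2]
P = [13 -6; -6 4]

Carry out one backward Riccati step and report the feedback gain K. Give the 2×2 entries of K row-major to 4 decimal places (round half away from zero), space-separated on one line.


-2.2740 -2.2197 -0.5675 -1.0236

BᵀP = [23.0000 -10.0000; -28.0000 8.0000]
S = R + BᵀPB = [1 0; 0 3/2] + [41.0000 -52.0000; -52.0000 80.0000] = [42.0000 -52.0000; -52.0000 81.5000]
BᵀPA = [-66.0000 -40.0000; 72.0000 32.0000]
K = S⁻¹·BᵀPA = [-2.2740 -2.2197; -0.5675 -1.0236]
A−BK = [0.2782 0.3449; 0.8672 1.0153]
AᵀP(A−BK) = [6.7733 7.1989; 7.1989 7.9666]
P' = Q + AᵀP(A−BK) = [16.7733 8.6989; 8.6989 10.2166]
tr(P') = 26.9899


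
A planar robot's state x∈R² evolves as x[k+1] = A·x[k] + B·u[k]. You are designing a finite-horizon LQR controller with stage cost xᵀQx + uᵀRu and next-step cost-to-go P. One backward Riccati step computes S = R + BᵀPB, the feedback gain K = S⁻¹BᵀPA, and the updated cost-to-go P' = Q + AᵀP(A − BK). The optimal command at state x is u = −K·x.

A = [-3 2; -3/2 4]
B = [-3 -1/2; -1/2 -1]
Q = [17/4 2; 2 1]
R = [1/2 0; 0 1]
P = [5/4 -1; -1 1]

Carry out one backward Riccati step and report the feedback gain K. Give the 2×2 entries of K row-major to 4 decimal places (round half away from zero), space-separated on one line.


0.6832 0.3168 0.1697 -0.7412

BᵀP = [-3.2500 2.5000; 0.3750 -0.5000]
S = R + BᵀPB = [1/2 0; 0 1] + [8.5000 -0.8750; -0.8750 0.3125] = [9.0000 -0.8750; -0.8750 1.3125]
BᵀPA = [6.0000 3.5000; -0.3750 -1.2500]
K = S⁻¹·BᵀPA = [0.6832 0.3168; 0.1697 -0.7412]
A−BK = [-0.8656 2.5799; -0.9887 3.4173]
AᵀP(A−BK) = [0.4646 -0.6789; -0.6789 2.9646]
P' = Q + AᵀP(A−BK) = [4.7146 1.3211; 1.3211 3.9646]
tr(P') = 8.6793


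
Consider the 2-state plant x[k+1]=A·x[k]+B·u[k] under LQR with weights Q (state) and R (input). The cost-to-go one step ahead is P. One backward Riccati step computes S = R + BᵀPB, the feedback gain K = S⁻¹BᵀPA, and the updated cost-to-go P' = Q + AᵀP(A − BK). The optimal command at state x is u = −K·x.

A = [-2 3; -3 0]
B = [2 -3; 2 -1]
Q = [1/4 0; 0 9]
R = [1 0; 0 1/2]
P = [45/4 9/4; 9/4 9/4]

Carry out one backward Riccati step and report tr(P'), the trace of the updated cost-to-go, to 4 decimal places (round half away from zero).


BᵀP = [27.0000 9.0000; -36.0000 -9.0000]
S = R + BᵀPB = [1 0; 0 1/2] + [72.0000 -90.0000; -90.0000 117.0000] = [73.0000 -90.0000; -90.0000 117.5000]
BᵀPA = [-81.0000 81.0000; 99.0000 -108.0000]
K = S⁻¹·BᵀPA = [-1.2723 -0.4241; -0.1319 -1.2440]
A−BK = [0.1487 0.1162; -0.5874 -0.3958]
AᵀP(A−BK) = [2.2594 1.0531; 1.0531 1.2510]
P' = Q + AᵀP(A−BK) = [2.5094 1.0531; 1.0531 10.2510]
tr(P') = 12.7605

12.7605


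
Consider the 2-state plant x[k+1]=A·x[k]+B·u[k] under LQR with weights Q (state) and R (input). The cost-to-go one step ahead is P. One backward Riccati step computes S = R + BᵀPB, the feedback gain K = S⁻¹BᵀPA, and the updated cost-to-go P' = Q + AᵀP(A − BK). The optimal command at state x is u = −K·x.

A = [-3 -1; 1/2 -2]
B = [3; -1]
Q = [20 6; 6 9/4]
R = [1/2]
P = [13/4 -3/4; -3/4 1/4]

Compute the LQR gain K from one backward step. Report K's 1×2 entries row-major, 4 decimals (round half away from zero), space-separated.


BᵀP = [10.5000 -2.5000]
S = R + BᵀPB = [1/2] + [34.0000] = [34.5000]
BᵀPA = [-32.7500 -5.5000]
K = S⁻¹·BᵀPA = [-0.9493 -0.1594]
A−BK = [-0.1522 -0.5217; -0.4493 -2.1594]
AᵀP(A−BK) = [0.4737 0.1540; 0.1540 0.3732]
P' = Q + AᵀP(A−BK) = [20.4737 6.1540; 6.1540 2.6232]
tr(P') = 23.0969

-0.9493 -0.1594


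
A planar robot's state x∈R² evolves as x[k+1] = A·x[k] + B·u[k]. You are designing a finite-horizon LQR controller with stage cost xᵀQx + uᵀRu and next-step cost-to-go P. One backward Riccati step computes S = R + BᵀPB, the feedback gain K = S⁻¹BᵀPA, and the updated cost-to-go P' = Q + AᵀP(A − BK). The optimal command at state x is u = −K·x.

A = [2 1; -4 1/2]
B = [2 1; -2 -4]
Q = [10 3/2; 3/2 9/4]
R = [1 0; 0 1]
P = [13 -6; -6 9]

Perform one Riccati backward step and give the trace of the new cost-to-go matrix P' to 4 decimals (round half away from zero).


13.8653

BᵀP = [38.0000 -30.0000; 37.0000 -42.0000]
S = R + BᵀPB = [1 0; 0 1] + [136.0000 158.0000; 158.0000 205.0000] = [137.0000 158.0000; 158.0000 206.0000]
BᵀPA = [196.0000 23.0000; 242.0000 16.0000]
K = S⁻¹·BᵀPA = [0.6568 0.6783; 0.6710 -0.4426]
A−BK = [0.0153 0.0859; -0.0025 0.0862]
AᵀP(A−BK) = [0.8852 0.1572; 0.1572 0.7300]
P' = Q + AᵀP(A−BK) = [10.8852 1.6572; 1.6572 2.9800]
tr(P') = 13.8653


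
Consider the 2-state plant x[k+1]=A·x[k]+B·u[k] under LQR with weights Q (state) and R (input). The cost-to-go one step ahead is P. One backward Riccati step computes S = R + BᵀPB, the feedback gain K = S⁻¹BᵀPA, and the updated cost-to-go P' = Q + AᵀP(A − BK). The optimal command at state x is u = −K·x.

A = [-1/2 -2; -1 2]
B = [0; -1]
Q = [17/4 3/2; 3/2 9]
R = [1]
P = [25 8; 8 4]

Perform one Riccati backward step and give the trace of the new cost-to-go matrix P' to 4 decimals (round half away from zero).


57.9000

BᵀP = [-8.0000 -4.0000]
S = R + BᵀPB = [1] + [4.0000] = [5.0000]
BᵀPA = [8.0000 8.0000]
K = S⁻¹·BᵀPA = [1.6000 1.6000]
A−BK = [-0.5000 -2.0000; 0.6000 3.6000]
AᵀP(A−BK) = [5.4500 12.2000; 12.2000 39.2000]
P' = Q + AᵀP(A−BK) = [9.7000 13.7000; 13.7000 48.2000]
tr(P') = 57.9000


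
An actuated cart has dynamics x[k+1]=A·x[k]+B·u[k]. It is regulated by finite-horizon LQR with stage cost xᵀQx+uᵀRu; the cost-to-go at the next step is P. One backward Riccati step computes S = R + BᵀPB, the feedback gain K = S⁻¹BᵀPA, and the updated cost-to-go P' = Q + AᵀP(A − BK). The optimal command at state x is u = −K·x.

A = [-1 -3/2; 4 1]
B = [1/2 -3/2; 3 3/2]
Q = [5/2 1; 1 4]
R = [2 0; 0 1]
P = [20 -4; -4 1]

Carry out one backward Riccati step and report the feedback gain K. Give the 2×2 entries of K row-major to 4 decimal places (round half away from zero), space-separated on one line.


0.4106 -0.0480 0.9683 0.9316

BᵀP = [-2.0000 1.0000; -36.0000 7.5000]
S = R + BᵀPB = [2 0; 0 1] + [2.0000 4.5000; 4.5000 65.2500] = [4.0000 4.5000; 4.5000 66.2500]
BᵀPA = [6.0000 4.0000; 66.0000 61.5000]
K = S⁻¹·BᵀPA = [0.4106 -0.0480; 0.9683 0.9316]
A−BK = [0.2472 -0.0787; 1.3156 -0.2533]
AᵀP(A−BK) = [1.6261 0.8049; 0.8049 0.9009]
P' = Q + AᵀP(A−BK) = [4.1261 1.8049; 1.8049 4.9009]
tr(P') = 9.0271


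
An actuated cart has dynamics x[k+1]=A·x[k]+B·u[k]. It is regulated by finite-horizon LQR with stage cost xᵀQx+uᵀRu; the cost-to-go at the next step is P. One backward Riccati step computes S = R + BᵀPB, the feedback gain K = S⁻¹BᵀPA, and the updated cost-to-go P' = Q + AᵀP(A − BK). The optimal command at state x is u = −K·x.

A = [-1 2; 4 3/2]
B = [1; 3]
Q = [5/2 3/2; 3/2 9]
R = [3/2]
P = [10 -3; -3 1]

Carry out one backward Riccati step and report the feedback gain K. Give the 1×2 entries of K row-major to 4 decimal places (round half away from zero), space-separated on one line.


BᵀP = [1.0000 0.0000]
S = R + BᵀPB = [3/2] + [1.0000] = [2.5000]
BᵀPA = [-1.0000 2.0000]
K = S⁻¹·BᵀPA = [-0.4000 0.8000]
A−BK = [-0.6000 1.2000; 5.2000 -0.9000]
AᵀP(A−BK) = [49.6000 -32.7000; -32.7000 22.6500]
P' = Q + AᵀP(A−BK) = [52.1000 -31.2000; -31.2000 31.6500]
tr(P') = 83.7500

-0.4000 0.8000


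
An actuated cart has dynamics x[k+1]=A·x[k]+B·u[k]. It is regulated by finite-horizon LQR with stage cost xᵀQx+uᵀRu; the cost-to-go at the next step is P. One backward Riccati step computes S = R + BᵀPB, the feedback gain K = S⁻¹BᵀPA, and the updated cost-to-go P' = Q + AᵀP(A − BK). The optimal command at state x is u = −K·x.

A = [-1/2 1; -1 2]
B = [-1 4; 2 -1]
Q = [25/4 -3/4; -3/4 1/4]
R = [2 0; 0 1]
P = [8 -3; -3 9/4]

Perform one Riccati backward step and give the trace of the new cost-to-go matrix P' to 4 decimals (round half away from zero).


9.0817

BᵀP = [-14.0000 7.5000; 35.0000 -14.2500]
S = R + BᵀPB = [2 0; 0 1] + [29.0000 -63.5000; -63.5000 154.2500] = [31.0000 -63.5000; -63.5000 155.2500]
BᵀPA = [-0.5000 1.0000; -3.2500 6.5000]
K = S⁻¹·BᵀPA = [-0.3639 0.7277; -0.1698 0.3395]
A−BK = [-0.1848 0.3696; -0.4420 0.8840]
AᵀP(A−BK) = [0.5163 -1.0327; -1.0327 2.0653]
P' = Q + AᵀP(A−BK) = [6.7663 -1.7827; -1.7827 2.3153]
tr(P') = 9.0817


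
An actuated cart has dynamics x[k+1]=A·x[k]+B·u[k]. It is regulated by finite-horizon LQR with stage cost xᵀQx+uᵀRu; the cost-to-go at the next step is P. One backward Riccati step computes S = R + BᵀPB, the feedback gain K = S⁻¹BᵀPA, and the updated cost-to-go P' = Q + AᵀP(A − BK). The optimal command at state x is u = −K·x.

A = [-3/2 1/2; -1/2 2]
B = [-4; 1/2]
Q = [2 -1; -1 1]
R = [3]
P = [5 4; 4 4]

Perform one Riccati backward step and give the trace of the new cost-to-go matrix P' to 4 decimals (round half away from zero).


BᵀP = [-18.0000 -14.0000]
S = R + BᵀPB = [3] + [65.0000] = [68.0000]
BᵀPA = [34.0000 -37.0000]
K = S⁻¹·BᵀPA = [0.5000 -0.5441]
A−BK = [0.5000 -1.6765; -0.7500 2.2721]
AᵀP(A−BK) = [1.2500 -2.2500; -2.2500 5.1176]
P' = Q + AᵀP(A−BK) = [3.2500 -3.2500; -3.2500 6.1176]
tr(P') = 9.3676

9.3676


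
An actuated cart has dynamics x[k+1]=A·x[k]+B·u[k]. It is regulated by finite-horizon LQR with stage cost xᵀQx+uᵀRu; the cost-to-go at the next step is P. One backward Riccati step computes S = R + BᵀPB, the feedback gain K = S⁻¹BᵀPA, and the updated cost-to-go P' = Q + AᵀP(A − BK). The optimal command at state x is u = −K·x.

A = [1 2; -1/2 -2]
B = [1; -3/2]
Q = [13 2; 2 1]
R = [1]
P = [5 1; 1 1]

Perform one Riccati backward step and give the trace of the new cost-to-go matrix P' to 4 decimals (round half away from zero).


19.3810

BᵀP = [3.5000 -0.5000]
S = R + BᵀPB = [1] + [4.2500] = [5.2500]
BᵀPA = [3.7500 8.0000]
K = S⁻¹·BᵀPA = [0.7143 1.5238]
A−BK = [0.2857 0.4762; 0.5714 0.2857]
AᵀP(A−BK) = [1.5714 2.2857; 2.2857 3.8095]
P' = Q + AᵀP(A−BK) = [14.5714 4.2857; 4.2857 4.8095]
tr(P') = 19.3810


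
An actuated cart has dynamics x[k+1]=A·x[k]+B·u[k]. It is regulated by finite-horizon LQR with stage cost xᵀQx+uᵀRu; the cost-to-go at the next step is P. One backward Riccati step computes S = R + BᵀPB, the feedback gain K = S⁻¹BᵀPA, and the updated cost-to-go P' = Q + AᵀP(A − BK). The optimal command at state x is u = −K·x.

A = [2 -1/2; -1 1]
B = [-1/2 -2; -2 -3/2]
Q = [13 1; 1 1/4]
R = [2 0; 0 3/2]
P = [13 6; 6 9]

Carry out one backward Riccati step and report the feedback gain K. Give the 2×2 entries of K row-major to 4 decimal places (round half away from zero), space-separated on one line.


BᵀP = [-18.5000 -21.0000; -35.0000 -25.5000]
S = R + BᵀPB = [2 0; 0 3/2] + [51.2500 68.5000; 68.5000 108.2500] = [53.2500 68.5000; 68.5000 109.7500]
BᵀPA = [-16.0000 -11.7500; -44.5000 -8.0000]
K = S⁻¹·BᵀPA = [1.1218 -0.6438; -1.1056 0.3289]
A−BK = [0.3496 -0.1641; -0.4148 0.2058]
AᵀP(A−BK) = [5.7480 -2.6639; -2.6639 1.3171]
P' = Q + AᵀP(A−BK) = [18.7480 -1.6639; -1.6639 1.5671]
tr(P') = 20.3152

1.1218 -0.6438 -1.1056 0.3289


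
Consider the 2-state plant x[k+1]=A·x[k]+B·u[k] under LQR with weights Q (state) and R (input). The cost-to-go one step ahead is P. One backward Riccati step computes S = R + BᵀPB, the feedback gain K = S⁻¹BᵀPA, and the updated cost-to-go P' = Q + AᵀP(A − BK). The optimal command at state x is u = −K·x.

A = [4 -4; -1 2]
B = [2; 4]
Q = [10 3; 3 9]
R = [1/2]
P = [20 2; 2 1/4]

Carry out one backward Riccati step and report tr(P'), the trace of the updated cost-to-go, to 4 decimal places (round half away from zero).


BᵀP = [48.0000 5.0000]
S = R + BᵀPB = [1/2] + [116.0000] = [116.5000]
BᵀPA = [187.0000 -182.0000]
K = S⁻¹·BᵀPA = [1.6052 -1.5622]
A−BK = [0.7897 -0.8755; -7.4206 8.2489]
AᵀP(A−BK) = [4.0869 -4.3627; -4.3627 4.6738]
P' = Q + AᵀP(A−BK) = [14.0869 -1.3627; -1.3627 13.6738]
tr(P') = 27.7607

27.7607


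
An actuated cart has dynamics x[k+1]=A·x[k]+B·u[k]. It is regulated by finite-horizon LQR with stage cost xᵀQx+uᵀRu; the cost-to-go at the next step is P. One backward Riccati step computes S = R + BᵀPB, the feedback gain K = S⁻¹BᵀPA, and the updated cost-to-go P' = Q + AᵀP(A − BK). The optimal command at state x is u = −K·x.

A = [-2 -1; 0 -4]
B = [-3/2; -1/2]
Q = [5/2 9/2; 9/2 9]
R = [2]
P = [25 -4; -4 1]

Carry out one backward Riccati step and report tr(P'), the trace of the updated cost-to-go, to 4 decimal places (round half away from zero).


21.0095

BᵀP = [-35.5000 5.5000]
S = R + BᵀPB = [2] + [50.5000] = [52.5000]
BᵀPA = [71.0000 13.5000]
K = S⁻¹·BᵀPA = [1.3524 0.2571]
A−BK = [0.0286 -0.6143; 0.6762 -3.8714]
AᵀP(A−BK) = [3.9810 -0.2571; -0.2571 5.5286]
P' = Q + AᵀP(A−BK) = [6.4810 4.2429; 4.2429 14.5286]
tr(P') = 21.0095


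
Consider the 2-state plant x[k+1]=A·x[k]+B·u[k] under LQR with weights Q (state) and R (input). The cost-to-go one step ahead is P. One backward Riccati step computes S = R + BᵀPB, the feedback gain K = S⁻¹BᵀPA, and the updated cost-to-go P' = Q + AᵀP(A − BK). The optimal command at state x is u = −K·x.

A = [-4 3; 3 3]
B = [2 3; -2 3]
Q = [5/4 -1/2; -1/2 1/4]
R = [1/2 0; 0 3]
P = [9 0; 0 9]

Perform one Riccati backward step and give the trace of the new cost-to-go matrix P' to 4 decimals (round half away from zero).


BᵀP = [18.0000 -18.0000; 27.0000 27.0000]
S = R + BᵀPB = [1/2 0; 0 3] + [72.0000 0.0000; 0.0000 162.0000] = [72.5000 0.0000; 0.0000 165.0000]
BᵀPA = [-126.0000 0.0000; -27.0000 162.0000]
K = S⁻¹·BᵀPA = [-1.7379 0.0000; -0.1636 0.9818]
A−BK = [-0.0332 0.0545; 0.0150 0.0545]
AᵀP(A−BK) = [1.6025 -0.4909; -0.4909 2.9455]
P' = Q + AᵀP(A−BK) = [2.8525 -0.9909; -0.9909 3.1955]
tr(P') = 6.0480

6.0480


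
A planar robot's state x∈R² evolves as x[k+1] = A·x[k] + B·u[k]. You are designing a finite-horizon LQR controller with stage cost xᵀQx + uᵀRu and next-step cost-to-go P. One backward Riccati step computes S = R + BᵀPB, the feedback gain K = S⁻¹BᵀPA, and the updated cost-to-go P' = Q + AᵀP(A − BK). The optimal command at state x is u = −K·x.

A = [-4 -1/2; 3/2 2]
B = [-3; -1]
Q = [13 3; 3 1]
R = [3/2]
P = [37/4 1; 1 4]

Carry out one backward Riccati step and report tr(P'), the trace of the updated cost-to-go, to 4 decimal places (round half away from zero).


BᵀP = [-28.7500 -7.0000]
S = R + BᵀPB = [3/2] + [93.2500] = [94.7500]
BᵀPA = [104.5000 0.3750]
K = S⁻¹·BᵀPA = [1.1029 0.0040]
A−BK = [-0.6913 -0.4881; 2.6029 2.0040]
AᵀP(A−BK) = [29.7467 21.3364; 21.3364 16.3110]
P' = Q + AᵀP(A−BK) = [42.7467 24.3364; 24.3364 17.3110]
tr(P') = 60.0577

60.0577


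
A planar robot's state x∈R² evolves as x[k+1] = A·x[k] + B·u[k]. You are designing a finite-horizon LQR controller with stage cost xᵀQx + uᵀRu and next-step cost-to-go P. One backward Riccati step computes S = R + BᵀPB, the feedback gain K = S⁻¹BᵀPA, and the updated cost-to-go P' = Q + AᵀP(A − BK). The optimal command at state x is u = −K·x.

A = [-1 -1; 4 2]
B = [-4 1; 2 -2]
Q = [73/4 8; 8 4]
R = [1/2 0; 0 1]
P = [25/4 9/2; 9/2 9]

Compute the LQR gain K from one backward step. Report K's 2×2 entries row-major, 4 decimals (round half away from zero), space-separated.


BᵀP = [-16.0000 0.0000; -2.7500 -13.5000]
S = R + BᵀPB = [1/2 0; 0 1] + [64.0000 -16.0000; -16.0000 24.2500] = [64.5000 -16.0000; -16.0000 25.2500]
BᵀPA = [16.0000 16.0000; -51.2500 -24.2500]
K = S⁻¹·BᵀPA = [-0.3031 0.0117; -2.2217 -0.9530]
A−BK = [0.0095 -0.0004; 0.1626 0.0707]
AᵀP(A−BK) = [5.2346 2.2217; 2.2217 0.9530]
P' = Q + AᵀP(A−BK) = [23.4846 10.2217; 10.2217 4.9530]
tr(P') = 28.4376

-0.3031 0.0117 -2.2217 -0.9530


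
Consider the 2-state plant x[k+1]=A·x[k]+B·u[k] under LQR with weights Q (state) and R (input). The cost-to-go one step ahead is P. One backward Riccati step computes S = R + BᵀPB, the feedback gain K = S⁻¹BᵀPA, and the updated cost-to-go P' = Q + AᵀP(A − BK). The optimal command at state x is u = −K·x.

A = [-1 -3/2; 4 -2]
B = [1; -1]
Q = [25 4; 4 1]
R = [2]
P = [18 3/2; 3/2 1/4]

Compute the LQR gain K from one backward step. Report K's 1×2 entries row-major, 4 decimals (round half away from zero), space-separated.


-0.6667 -1.5797

BᵀP = [16.5000 1.2500]
S = R + BᵀPB = [2] + [15.2500] = [17.2500]
BᵀPA = [-11.5000 -27.2500]
K = S⁻¹·BᵀPA = [-0.6667 -1.5797]
A−BK = [-0.3333 0.0797; 3.3333 -3.5797]
AᵀP(A−BK) = [2.3333 0.8333; 0.8333 7.4529]
P' = Q + AᵀP(A−BK) = [27.3333 4.8333; 4.8333 8.4529]
tr(P') = 35.7862


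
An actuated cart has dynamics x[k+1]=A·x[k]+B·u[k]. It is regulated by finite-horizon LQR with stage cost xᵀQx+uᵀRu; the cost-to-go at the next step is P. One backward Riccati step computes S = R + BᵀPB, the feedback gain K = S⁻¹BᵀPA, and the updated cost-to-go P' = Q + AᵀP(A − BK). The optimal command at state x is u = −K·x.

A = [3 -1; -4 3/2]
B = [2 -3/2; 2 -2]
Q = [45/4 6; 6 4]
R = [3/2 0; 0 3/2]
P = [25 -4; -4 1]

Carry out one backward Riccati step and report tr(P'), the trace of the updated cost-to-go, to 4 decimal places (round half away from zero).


BᵀP = [42.0000 -6.0000; -29.5000 4.0000]
S = R + BᵀPB = [3/2 0; 0 3/2] + [72.0000 -51.0000; -51.0000 36.2500] = [73.5000 -51.0000; -51.0000 37.7500]
BᵀPA = [150.0000 -51.0000; -104.5000 35.5000]
K = S⁻¹·BᵀPA = [1.9179 -0.6609; -0.1771 0.0475]
A−BK = [-1.1015 0.3931; -8.1901 2.9168]
AᵀP(A−BK) = [30.8035 -10.8985; -10.8985 3.8569]
P' = Q + AᵀP(A−BK) = [42.0535 -4.8985; -4.8985 7.8569]
tr(P') = 49.9104

49.9104


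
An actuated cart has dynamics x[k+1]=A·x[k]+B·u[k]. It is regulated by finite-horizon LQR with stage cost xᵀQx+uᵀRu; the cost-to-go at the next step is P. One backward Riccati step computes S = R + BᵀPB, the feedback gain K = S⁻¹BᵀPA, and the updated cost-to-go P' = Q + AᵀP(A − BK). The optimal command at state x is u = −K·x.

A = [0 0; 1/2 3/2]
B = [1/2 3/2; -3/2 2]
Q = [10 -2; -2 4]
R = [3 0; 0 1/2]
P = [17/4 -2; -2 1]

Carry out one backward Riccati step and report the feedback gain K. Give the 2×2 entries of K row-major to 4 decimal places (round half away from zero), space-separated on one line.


-0.1030 -0.3090 -0.1082 -0.3246

BᵀP = [5.1250 -2.5000; 2.3750 -1.0000]
S = R + BᵀPB = [3 0; 0 1/2] + [6.3125 2.6875; 2.6875 1.5625] = [9.3125 2.6875; 2.6875 2.0625]
BᵀPA = [-1.2500 -3.7500; -0.5000 -1.5000]
K = S⁻¹·BᵀPA = [-0.1030 -0.3090; -0.1082 -0.3246]
A−BK = [0.2138 0.6415; 0.5619 1.6858]
AᵀP(A−BK) = [0.0671 0.2014; 0.2014 0.6043]
P' = Q + AᵀP(A−BK) = [10.0671 -1.7986; -1.7986 4.6043]
tr(P') = 14.6714


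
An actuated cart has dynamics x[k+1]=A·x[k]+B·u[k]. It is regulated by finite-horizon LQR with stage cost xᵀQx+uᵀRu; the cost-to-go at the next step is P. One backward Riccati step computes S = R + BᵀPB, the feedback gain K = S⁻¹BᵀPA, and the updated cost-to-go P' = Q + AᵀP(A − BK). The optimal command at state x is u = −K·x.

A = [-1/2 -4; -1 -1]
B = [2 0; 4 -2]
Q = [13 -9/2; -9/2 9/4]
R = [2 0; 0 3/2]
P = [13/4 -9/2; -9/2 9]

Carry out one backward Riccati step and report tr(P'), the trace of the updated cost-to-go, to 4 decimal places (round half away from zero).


26.5254

BᵀP = [-11.5000 27.0000; 9.0000 -18.0000]
S = R + BᵀPB = [2 0; 0 3/2] + [85.0000 -54.0000; -54.0000 36.0000] = [87.0000 -54.0000; -54.0000 37.5000]
BᵀPA = [-21.2500 19.0000; 13.5000 -18.0000]
K = S⁻¹·BᵀPA = [-0.1959 -0.7489; 0.0779 -1.5584]
A−BK = [-0.1082 -2.5022; -0.0606 -1.1212]
AᵀP(A−BK) = [0.0979 0.3745; 0.3745 11.1775]
P' = Q + AᵀP(A−BK) = [13.0979 -4.1255; -4.1255 13.4275]
tr(P') = 26.5254


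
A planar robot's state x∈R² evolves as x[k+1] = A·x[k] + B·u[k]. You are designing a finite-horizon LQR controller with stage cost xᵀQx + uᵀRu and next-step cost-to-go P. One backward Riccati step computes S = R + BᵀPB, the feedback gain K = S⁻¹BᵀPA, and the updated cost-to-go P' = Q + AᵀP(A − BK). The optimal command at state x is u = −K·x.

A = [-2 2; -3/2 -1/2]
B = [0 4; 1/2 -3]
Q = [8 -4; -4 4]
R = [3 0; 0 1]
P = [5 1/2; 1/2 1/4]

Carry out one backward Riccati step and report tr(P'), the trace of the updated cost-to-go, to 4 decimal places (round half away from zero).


BᵀP = [0.2500 0.1250; 18.5000 1.2500]
S = R + BᵀPB = [3 0; 0 1] + [0.0625 0.6250; 0.6250 70.2500] = [3.0625 0.6250; 0.6250 71.2500]
BᵀPA = [-0.6875 0.4375; -38.8750 36.3750]
K = S⁻¹·BᵀPA = [-0.1133 0.0387; -0.5446 0.5102]
A−BK = [0.1785 -0.0407; -3.0772 1.0112]
AᵀP(A−BK) = [2.3125 -0.9524; -0.9524 0.4875]
P' = Q + AᵀP(A−BK) = [10.3125 -4.9524; -4.9524 4.4875]
tr(P') = 14.8000

14.8000


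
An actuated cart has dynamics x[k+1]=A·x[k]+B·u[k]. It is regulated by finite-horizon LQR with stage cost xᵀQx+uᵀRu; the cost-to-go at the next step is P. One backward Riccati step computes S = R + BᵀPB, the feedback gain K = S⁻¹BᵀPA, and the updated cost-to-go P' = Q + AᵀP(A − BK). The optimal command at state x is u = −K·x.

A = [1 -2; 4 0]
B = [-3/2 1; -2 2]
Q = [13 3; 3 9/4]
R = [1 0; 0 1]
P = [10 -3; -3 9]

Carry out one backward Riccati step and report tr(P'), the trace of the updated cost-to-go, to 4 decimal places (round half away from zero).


43.2500

BᵀP = [-9.0000 -13.5000; 4.0000 15.0000]
S = R + BᵀPB = [1 0; 0 1] + [40.5000 -36.0000; -36.0000 34.0000] = [41.5000 -36.0000; -36.0000 35.0000]
BᵀPA = [-63.0000 18.0000; 64.0000 -8.0000]
K = S⁻¹·BᵀPA = [0.6326 2.1853; 2.4792 2.0192]
A−BK = [-0.5304 -0.7412; 0.3067 0.3323]
AᵀP(A−BK) = [11.1821 12.4473; 12.4473 16.8179]
P' = Q + AᵀP(A−BK) = [24.1821 15.4473; 15.4473 19.0679]
tr(P') = 43.2500


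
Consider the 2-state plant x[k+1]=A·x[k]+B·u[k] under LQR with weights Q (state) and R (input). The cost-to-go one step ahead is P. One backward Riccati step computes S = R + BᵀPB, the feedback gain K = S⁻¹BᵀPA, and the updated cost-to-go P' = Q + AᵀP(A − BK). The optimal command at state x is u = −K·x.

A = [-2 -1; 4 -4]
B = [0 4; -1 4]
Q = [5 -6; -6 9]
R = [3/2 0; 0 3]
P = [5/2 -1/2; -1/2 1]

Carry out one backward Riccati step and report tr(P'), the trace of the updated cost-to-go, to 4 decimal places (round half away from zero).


BᵀP = [0.5000 -1.0000; 8.0000 2.0000]
S = R + BᵀPB = [3/2 0; 0 3] + [1.0000 -2.0000; -2.0000 40.0000] = [2.5000 -2.0000; -2.0000 43.0000]
BᵀPA = [-5.0000 3.5000; -8.0000 -16.0000]
K = S⁻¹·BᵀPA = [-2.2319 1.1449; -0.2899 -0.3188]
A−BK = [-0.8406 0.2754; 2.9275 -1.5797]
AᵀP(A−BK) = [20.5217 -9.8261; -9.8261 5.3913]
P' = Q + AᵀP(A−BK) = [25.5217 -15.8261; -15.8261 14.3913]
tr(P') = 39.9130

39.9130


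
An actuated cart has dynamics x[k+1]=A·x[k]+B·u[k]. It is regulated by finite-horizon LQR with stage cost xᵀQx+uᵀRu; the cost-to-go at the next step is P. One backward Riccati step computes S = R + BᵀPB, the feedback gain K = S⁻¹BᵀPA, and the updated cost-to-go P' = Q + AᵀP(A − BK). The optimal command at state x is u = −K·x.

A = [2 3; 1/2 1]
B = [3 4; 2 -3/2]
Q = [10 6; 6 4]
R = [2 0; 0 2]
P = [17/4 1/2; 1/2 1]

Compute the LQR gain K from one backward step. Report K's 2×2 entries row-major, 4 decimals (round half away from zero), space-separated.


0.3612 0.6025 0.2231 0.2910

BᵀP = [13.7500 3.5000; 16.2500 0.5000]
S = R + BᵀPB = [2 0; 0 2] + [48.2500 49.7500; 49.7500 64.2500] = [50.2500 49.7500; 49.7500 66.2500]
BᵀPA = [29.2500 44.7500; 32.7500 49.2500]
K = S⁻¹·BᵀPA = [0.3612 0.6025; 0.2231 0.2910]
A−BK = [0.0240 0.0287; 0.1121 0.2316]
AᵀP(A−BK) = [0.3782 0.5984; 0.5984 0.9590]
P' = Q + AᵀP(A−BK) = [10.3782 6.5984; 6.5984 4.9590]
tr(P') = 15.3372


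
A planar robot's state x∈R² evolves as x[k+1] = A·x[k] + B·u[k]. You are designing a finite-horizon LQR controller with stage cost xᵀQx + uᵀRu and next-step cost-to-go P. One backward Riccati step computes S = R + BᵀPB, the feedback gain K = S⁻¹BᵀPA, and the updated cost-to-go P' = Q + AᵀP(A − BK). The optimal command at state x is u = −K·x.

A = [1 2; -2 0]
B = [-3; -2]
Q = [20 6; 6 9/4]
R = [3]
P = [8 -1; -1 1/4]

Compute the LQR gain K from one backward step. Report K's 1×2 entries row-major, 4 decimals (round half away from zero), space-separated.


BᵀP = [-22.0000 2.5000]
S = R + BᵀPB = [3] + [61.0000] = [64.0000]
BᵀPA = [-27.0000 -44.0000]
K = S⁻¹·BᵀPA = [-0.4219 -0.6875]
A−BK = [-0.2656 -0.0625; -2.8438 -1.3750]
AᵀP(A−BK) = [1.6094 1.4375; 1.4375 1.7500]
P' = Q + AᵀP(A−BK) = [21.6094 7.4375; 7.4375 4.0000]
tr(P') = 25.6094

-0.4219 -0.6875


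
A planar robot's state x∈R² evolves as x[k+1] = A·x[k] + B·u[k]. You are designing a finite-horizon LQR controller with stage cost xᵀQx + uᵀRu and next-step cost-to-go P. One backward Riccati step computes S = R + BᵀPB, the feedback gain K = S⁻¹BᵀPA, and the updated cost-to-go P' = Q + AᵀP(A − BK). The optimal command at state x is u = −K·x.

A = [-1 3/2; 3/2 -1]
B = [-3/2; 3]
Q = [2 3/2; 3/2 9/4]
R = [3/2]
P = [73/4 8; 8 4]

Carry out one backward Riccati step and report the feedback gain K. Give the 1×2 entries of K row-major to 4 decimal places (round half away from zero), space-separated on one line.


BᵀP = [-3.3750 0.0000]
S = R + BᵀPB = [3/2] + [5.0625] = [6.5625]
BᵀPA = [3.3750 -5.0625]
K = S⁻¹·BᵀPA = [0.5143 -0.7714]
A−BK = [-0.2286 0.3429; -0.0429 1.3143]
AᵀP(A−BK) = [1.5143 -4.7714; -4.7714 17.1571]
P' = Q + AᵀP(A−BK) = [3.5143 -3.2714; -3.2714 19.4071]
tr(P') = 22.9214

0.5143 -0.7714


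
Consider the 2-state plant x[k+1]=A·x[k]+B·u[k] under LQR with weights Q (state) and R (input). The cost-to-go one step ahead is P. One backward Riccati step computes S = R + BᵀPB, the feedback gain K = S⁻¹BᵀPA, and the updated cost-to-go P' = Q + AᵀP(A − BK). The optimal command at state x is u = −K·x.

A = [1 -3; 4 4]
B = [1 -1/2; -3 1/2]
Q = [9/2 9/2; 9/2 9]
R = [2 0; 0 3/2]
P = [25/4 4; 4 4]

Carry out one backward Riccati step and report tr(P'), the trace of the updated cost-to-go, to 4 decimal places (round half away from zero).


50.4259

BᵀP = [-5.7500 -8.0000; -1.1250 0.0000]
S = R + BᵀPB = [2 0; 0 3/2] + [18.2500 -1.1250; -1.1250 0.5625] = [20.2500 -1.1250; -1.1250 2.0625]
BᵀPA = [-37.7500 -14.7500; -1.1250 3.3750]
K = S⁻¹·BᵀPA = [-1.9537 -0.6574; -1.6111 1.2778]
A−BK = [2.1481 -1.7037; -1.0556 1.3889]
AᵀP(A−BK) = [26.6852 -10.1296; -10.1296 10.2407]
P' = Q + AᵀP(A−BK) = [31.1852 -5.6296; -5.6296 19.2407]
tr(P') = 50.4259


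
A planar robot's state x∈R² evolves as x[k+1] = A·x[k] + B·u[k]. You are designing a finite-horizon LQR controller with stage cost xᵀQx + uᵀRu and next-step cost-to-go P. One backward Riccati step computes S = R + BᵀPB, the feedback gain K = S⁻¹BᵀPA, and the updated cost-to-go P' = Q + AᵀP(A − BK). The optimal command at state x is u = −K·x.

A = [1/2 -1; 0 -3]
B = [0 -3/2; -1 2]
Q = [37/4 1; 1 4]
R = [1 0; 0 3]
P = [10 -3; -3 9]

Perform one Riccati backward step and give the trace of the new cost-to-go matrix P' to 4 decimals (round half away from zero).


27.2188

BᵀP = [3.0000 -9.0000; -21.0000 22.5000]
S = R + BᵀPB = [1 0; 0 3] + [9.0000 -22.5000; -22.5000 76.5000] = [10.0000 -22.5000; -22.5000 79.5000]
BᵀPA = [1.5000 24.0000; -10.5000 -46.5000]
K = S⁻¹·BᵀPA = [-0.4052 2.9844; -0.2468 0.2597]
A−BK = [0.1299 -0.6104; 0.0883 -0.5351]
AᵀP(A−BK) = [0.5169 -2.2494; -2.2494 13.4519]
P' = Q + AᵀP(A−BK) = [9.7669 -1.2494; -1.2494 17.4519]
tr(P') = 27.2188


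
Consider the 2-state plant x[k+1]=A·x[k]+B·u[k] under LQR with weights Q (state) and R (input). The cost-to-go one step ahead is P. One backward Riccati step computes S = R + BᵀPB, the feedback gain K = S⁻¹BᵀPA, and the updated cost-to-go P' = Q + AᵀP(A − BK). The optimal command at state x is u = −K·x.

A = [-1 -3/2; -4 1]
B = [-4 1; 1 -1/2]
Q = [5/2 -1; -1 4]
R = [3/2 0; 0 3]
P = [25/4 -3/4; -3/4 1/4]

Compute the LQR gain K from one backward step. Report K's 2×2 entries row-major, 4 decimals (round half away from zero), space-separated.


BᵀP = [-25.7500 3.2500; 6.6250 -0.8750]
S = R + BᵀPB = [3/2 0; 0 3] + [106.2500 -27.3750; -27.3750 7.0625] = [107.7500 -27.3750; -27.3750 10.0625]
BᵀPA = [12.7500 41.8750; -3.1250 -10.8125]
K = S⁻¹·BᵀPA = [0.1277 0.3744; 0.0368 -0.0559]
A−BK = [-0.5261 0.0536; -4.1093 0.5976]
AᵀP(A−BK) = [2.7371 -0.3237; -0.3237 0.2789]
P' = Q + AᵀP(A−BK) = [5.2371 -1.3237; -1.3237 4.2789]
tr(P') = 9.5160

0.1277 0.3744 0.0368 -0.0559


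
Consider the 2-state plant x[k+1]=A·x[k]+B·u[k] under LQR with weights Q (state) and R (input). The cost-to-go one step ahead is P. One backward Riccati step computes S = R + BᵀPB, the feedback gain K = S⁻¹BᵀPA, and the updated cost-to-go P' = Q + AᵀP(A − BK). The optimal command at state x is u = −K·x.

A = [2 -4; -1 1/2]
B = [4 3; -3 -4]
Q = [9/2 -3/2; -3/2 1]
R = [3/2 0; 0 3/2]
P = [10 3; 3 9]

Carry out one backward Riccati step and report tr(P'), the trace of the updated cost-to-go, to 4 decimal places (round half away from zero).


BᵀP = [31.0000 -15.0000; 18.0000 -27.0000]
S = R + BᵀPB = [3/2 0; 0 3/2] + [169.0000 153.0000; 153.0000 162.0000] = [170.5000 153.0000; 153.0000 163.5000]
BᵀPA = [77.0000 -131.5000; 63.0000 -85.5000]
K = S⁻¹·BᵀPA = [0.6604 -1.8843; -0.2327 1.2404]
A−BK = [0.0564 -0.1838; 0.0505 -0.1915]
AᵀP(A−BK) = [0.8073 -2.5505; -2.5505 8.5129]
P' = Q + AᵀP(A−BK) = [5.3073 -4.0505; -4.0505 9.5129]
tr(P') = 14.8202

14.8202


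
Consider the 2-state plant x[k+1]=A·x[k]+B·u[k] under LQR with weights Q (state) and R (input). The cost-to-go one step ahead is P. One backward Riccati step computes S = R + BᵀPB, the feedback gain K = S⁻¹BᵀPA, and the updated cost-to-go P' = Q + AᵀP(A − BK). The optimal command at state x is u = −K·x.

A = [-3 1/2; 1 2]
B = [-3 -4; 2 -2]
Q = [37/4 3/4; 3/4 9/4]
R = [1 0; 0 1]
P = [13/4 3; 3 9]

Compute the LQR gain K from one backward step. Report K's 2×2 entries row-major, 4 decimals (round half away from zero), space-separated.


BᵀP = [-3.7500 9.0000; -19.0000 -30.0000]
S = R + BᵀPB = [1 0; 0 1] + [29.2500 -3.0000; -3.0000 136.0000] = [30.2500 -3.0000; -3.0000 137.0000]
BᵀPA = [20.2500 16.1250; 27.0000 -69.5000]
K = S⁻¹·BᵀPA = [0.6905 0.4838; 0.2122 -0.4967]
A−BK = [-0.0798 -0.0354; 0.0435 0.0390]
AᵀP(A−BK) = [0.5387 0.2391; 0.2391 0.4903]
P' = Q + AᵀP(A−BK) = [9.7887 0.9891; 0.9891 2.7403]
tr(P') = 12.5289

0.6905 0.4838 0.2122 -0.4967


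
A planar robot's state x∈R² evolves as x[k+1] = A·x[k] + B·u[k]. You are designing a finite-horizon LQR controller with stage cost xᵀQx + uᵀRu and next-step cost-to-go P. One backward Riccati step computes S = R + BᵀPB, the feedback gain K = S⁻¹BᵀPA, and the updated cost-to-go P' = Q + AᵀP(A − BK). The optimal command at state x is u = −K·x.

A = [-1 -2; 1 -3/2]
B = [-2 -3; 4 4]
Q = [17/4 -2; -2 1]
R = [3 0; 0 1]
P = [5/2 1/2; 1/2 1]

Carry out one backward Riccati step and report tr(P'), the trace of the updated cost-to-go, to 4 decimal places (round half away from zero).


BᵀP = [-3.0000 3.0000; -5.5000 2.5000]
S = R + BᵀPB = [3 0; 0 1] + [18.0000 21.0000; 21.0000 26.5000] = [21.0000 21.0000; 21.0000 27.5000]
BᵀPA = [6.0000 1.5000; 8.0000 7.2500]
K = S⁻¹·BᵀPA = [-0.0220 -0.8132; 0.3077 0.8846]
A−BK = [-0.1209 -0.9725; -0.1429 -1.7857]
AᵀP(A−BK) = [0.1703 1.0522; 1.0522 10.0563]
P' = Q + AᵀP(A−BK) = [4.4203 -0.9478; -0.9478 11.0563]
tr(P') = 15.4766

15.4766
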